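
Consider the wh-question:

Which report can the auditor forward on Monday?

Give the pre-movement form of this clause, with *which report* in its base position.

The auditor can forward which report on Monday.

'which report' functions as the direct object of 'forward'. Wh-movement fronts it, leaving a gap right after 'forward':
Which report can the auditor forward ___ on Monday?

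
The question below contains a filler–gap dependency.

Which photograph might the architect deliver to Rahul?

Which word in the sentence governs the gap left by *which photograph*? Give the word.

deliver

In situ: The architect might deliver which photograph to Rahul.
The filler 'which photograph' is interpreted as the direct object of 'deliver'. Fronting leaves a gap immediately after 'deliver':
Which photograph might the architect deliver ___ to Rahul?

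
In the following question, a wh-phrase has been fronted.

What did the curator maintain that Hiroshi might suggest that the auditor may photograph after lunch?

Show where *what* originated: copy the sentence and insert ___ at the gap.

Underlying clause: The curator did maintain that Hiroshi might suggest that the auditor may photograph what after lunch.
The filler 'what' is interpreted as the direct object of 'photograph'. The gap is right after 'photograph'.

What did the curator maintain that Hiroshi might suggest that the auditor may photograph ___ after lunch?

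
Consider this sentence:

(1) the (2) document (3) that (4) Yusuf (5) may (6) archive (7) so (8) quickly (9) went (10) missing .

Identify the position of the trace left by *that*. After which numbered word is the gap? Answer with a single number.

The filler 'that' is interpreted as the direct object of 'archive'. It moves to the left edge, and the trace sits right after 'archive':
The document that Yusuf may archive ___ so quickly went missing.
'archive' is word 6.

6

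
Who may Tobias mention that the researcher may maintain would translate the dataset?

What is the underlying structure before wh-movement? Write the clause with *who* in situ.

'who' is the subject of the clause embedded under 'maintain'. Wh-movement fronts it, leaving a gap right after 'maintain':
Who may Tobias mention that the researcher may maintain ___ would translate the dataset?

Tobias may mention that the researcher may maintain who would translate the dataset.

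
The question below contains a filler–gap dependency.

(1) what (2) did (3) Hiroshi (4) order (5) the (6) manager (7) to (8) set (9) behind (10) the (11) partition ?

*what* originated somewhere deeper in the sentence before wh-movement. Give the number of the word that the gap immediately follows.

Before movement: Hiroshi did order the manager to set what behind the partition.
The filler 'what' is interpreted as the direct object of 'set'. Fronting leaves a gap immediately after 'set':
What did Hiroshi order the manager to set ___ behind the partition?
'set' is word 8.

8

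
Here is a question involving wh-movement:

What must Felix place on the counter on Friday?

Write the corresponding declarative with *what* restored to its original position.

Felix must place what on the counter on Friday.

'what' functions as the direct object of 'place'. Fronting leaves a gap immediately after 'place':
What must Felix place ___ on the counter on Friday?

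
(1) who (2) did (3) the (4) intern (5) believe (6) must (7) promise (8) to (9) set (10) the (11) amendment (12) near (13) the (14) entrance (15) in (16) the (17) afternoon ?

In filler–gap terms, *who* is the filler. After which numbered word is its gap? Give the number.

5

Pre-movement form: The intern did believe who must promise to set the amendment near the entrance in the afternoon.
'who' is the subject of the clause embedded under 'believe'. It moves to the left edge, and the trace sits right after 'believe':
Who did the intern believe ___ must promise to set the amendment near the entrance in the afternoon?
'believe' is word 5.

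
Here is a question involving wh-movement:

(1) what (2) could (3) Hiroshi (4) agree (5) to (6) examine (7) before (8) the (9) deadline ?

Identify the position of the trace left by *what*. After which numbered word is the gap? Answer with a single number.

In situ: Hiroshi could agree to examine what before the deadline.
'what' is the direct object of 'examine'. It moves to the left edge, and the trace sits right after 'examine':
What could Hiroshi agree to examine ___ before the deadline?
'examine' is word 6.

6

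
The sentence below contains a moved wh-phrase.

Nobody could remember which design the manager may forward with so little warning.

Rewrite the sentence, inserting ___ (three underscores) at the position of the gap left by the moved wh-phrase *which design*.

Nobody could remember which design the manager may forward ___ with so little warning.

In situ: The manager may forward which design with so little warning.
'which design' is the direct object of 'forward'. The gap is right after 'forward'.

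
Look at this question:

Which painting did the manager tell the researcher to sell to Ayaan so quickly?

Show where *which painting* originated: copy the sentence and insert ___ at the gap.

In situ: The manager did tell the researcher to sell which painting to Ayaan so quickly.
'which painting' functions as the direct object of 'sell'. The gap is right after 'sell'.

Which painting did the manager tell the researcher to sell ___ to Ayaan so quickly?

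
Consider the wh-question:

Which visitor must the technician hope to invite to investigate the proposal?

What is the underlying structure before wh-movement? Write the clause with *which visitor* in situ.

'which visitor' functions as the direct object of 'invite'. It moves to the left edge, and the trace sits right after 'invite':
Which visitor must the technician hope to invite ___ to investigate the proposal?

The technician must hope to invite which visitor to investigate the proposal.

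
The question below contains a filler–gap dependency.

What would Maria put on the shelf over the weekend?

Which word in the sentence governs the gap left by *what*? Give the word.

Pre-movement form: Maria would put what on the shelf over the weekend.
'what' functions as the direct object of 'put'. Wh-movement fronts it, leaving a gap right after 'put':
What would Maria put ___ on the shelf over the weekend?

put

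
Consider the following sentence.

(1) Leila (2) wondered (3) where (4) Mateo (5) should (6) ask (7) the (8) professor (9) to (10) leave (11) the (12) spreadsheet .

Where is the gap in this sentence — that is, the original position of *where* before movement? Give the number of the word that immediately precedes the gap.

12

Pre-movement form: Mateo should ask the professor to leave the spreadsheet where.
'where' functions as the locative complement of 'leave'. Fronting leaves a gap immediately after 'spreadsheet':
Leila wondered where Mateo should ask the professor to leave the spreadsheet ___.
'spreadsheet' is word 12.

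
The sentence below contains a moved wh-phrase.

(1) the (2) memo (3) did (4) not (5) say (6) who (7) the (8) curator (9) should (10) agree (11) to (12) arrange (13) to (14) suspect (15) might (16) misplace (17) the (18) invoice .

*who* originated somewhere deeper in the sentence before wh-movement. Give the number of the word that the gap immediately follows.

Before movement: The curator should agree to arrange to suspect who might misplace the invoice.
'who' is the subject of the clause embedded under 'suspect'. It moves to the left edge, and the trace sits right after 'suspect':
The memo did not say who the curator should agree to arrange to suspect ___ might misplace the invoice.
'suspect' is word 14.

14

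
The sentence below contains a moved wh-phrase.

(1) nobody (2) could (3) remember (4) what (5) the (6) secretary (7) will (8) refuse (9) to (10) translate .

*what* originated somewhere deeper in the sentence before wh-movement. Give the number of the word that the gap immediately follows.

Pre-movement form: The secretary will refuse to translate what.
The filler 'what' is interpreted as the direct object of 'translate'. Wh-movement fronts it, leaving a gap right after 'translate':
Nobody could remember what the secretary will refuse to translate ___.
'translate' is word 10.

10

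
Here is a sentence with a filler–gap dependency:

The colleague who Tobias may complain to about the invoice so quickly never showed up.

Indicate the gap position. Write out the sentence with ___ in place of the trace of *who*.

The colleague who Tobias may complain to ___ about the invoice so quickly never showed up.

The filler 'who' is interpreted as the object of the preposition 'to'. The gap is right after 'to'.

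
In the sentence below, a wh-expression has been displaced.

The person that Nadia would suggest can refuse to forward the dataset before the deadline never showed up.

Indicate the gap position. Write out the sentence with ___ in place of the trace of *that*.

The filler 'that' is interpreted as the subject of the clause embedded under 'suggest'. The gap is right after 'suggest'.

The person that Nadia would suggest ___ can refuse to forward the dataset before the deadline never showed up.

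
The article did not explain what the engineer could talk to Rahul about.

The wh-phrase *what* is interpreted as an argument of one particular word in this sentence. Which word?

Pre-movement form: The engineer could talk to Rahul about what.
The filler 'what' is interpreted as the object of the preposition 'about'. Fronting leaves a gap immediately after 'about':
The article did not explain what the engineer could talk to Rahul about ___.

about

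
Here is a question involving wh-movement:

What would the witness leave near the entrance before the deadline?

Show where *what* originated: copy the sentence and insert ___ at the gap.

Before movement: The witness would leave what near the entrance before the deadline.
The filler 'what' is interpreted as the direct object of 'leave'. The gap is right after 'leave'.

What would the witness leave ___ near the entrance before the deadline?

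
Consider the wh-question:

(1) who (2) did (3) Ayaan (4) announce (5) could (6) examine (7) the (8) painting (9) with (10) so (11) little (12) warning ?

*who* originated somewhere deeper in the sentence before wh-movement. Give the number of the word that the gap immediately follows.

Pre-movement form: Ayaan did announce who could examine the painting with so little warning.
'who' is the subject of the clause embedded under 'announce'. It moves to the left edge, and the trace sits right after 'announce':
Who did Ayaan announce ___ could examine the painting with so little warning?
'announce' is word 4.

4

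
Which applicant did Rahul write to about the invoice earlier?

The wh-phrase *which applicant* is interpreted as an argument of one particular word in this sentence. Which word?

to

Pre-movement form: Rahul did write to which applicant about the invoice earlier.
'which applicant' is the object of the preposition 'to'. Fronting leaves a gap immediately after 'to':
Which applicant did Rahul write to ___ about the invoice earlier?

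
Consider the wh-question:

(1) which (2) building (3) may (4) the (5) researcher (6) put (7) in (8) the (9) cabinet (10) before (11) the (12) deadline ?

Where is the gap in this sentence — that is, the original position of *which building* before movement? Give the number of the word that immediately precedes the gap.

Before movement: The researcher may put which building in the cabinet before the deadline.
'which building' functions as the direct object of 'put'. Wh-movement fronts it, leaving a gap right after 'put':
Which building may the researcher put ___ in the cabinet before the deadline?
'put' is word 6.

6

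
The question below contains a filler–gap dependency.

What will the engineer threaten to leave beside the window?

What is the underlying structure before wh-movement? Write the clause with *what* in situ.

The filler 'what' is interpreted as the direct object of 'leave'. Wh-movement fronts it, leaving a gap right after 'leave':
What will the engineer threaten to leave ___ beside the window?

The engineer will threaten to leave what beside the window.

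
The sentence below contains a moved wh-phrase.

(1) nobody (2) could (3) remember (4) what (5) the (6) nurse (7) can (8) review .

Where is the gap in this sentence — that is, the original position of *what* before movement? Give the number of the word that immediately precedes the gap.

8

In situ: The nurse can review what.
'what' functions as the direct object of 'review'. It moves to the left edge, and the trace sits right after 'review':
Nobody could remember what the nurse can review ___.
'review' is word 8.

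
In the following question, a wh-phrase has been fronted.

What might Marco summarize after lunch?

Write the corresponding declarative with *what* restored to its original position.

The filler 'what' is interpreted as the direct object of 'summarize'. It moves to the left edge, and the trace sits right after 'summarize':
What might Marco summarize ___ after lunch?

Marco might summarize what after lunch.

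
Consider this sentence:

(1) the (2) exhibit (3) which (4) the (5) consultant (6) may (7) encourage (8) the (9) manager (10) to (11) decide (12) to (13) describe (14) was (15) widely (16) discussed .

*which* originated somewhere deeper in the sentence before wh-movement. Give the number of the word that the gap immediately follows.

13

'which' is the direct object of 'describe'. Fronting leaves a gap immediately after 'describe':
The exhibit which the consultant may encourage the manager to decide to describe ___ was widely discussed.
'describe' is word 13.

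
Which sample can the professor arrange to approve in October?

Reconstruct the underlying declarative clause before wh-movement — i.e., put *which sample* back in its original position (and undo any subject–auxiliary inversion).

'which sample' is the direct object of 'approve'. Wh-movement fronts it, leaving a gap right after 'approve':
Which sample can the professor arrange to approve ___ in October?

The professor can arrange to approve which sample in October.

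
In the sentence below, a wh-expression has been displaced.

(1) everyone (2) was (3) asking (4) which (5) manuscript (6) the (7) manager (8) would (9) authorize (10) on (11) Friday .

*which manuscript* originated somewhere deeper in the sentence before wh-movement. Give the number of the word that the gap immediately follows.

9

Underlying clause: The manager would authorize which manuscript on Friday.
The filler 'which manuscript' is interpreted as the direct object of 'authorize'. Wh-movement fronts it, leaving a gap right after 'authorize':
Everyone was asking which manuscript the manager would authorize ___ on Friday.
'authorize' is word 9.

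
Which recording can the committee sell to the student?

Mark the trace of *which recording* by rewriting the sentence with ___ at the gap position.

Before movement: The committee can sell which recording to the student.
'which recording' is the direct object of 'sell'. The gap is right after 'sell'.

Which recording can the committee sell ___ to the student?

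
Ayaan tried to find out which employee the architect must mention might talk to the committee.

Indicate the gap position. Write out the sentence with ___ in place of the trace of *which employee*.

Pre-movement form: The architect must mention which employee might talk to the committee.
The filler 'which employee' is interpreted as the subject of the clause embedded under 'mention'. The gap is right after 'mention'.

Ayaan tried to find out which employee the architect must mention ___ might talk to the committee.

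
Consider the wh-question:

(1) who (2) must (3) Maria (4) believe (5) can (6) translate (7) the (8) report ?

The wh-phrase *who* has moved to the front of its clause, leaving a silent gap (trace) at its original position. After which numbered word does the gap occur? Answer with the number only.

4

In situ: Maria must believe who can translate the report.
'who' functions as the subject of the clause embedded under 'believe'. Fronting leaves a gap immediately after 'believe':
Who must Maria believe ___ can translate the report?
'believe' is word 4.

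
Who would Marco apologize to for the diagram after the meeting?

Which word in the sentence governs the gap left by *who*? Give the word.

Before movement: Marco would apologize to who for the diagram after the meeting.
'who' is the object of the preposition 'to'. Wh-movement fronts it, leaving a gap right after 'to':
Who would Marco apologize to ___ for the diagram after the meeting?

to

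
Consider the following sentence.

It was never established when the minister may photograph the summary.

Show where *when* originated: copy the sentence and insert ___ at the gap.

Underlying clause: The minister may photograph the summary when.
The filler 'when' is interpreted as the temporal adjunct. The gap is right after 'summary'.

It was never established when the minister may photograph the summary ___.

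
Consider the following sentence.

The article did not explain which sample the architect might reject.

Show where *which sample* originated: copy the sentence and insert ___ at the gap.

In situ: The architect might reject which sample.
'which sample' functions as the direct object of 'reject'. The gap is right after 'reject'.

The article did not explain which sample the architect might reject ___.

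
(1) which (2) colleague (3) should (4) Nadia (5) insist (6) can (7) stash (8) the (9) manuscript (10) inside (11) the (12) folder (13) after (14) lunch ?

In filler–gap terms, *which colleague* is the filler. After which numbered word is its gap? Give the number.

5

Pre-movement form: Nadia should insist which colleague can stash the manuscript inside the folder after lunch.
The filler 'which colleague' is interpreted as the subject of the clause embedded under 'insist'. Fronting leaves a gap immediately after 'insist':
Which colleague should Nadia insist ___ can stash the manuscript inside the folder after lunch?
'insist' is word 5.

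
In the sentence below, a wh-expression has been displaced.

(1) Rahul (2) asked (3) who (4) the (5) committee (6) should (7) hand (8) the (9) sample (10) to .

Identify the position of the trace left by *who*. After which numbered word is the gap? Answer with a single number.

10

Pre-movement form: The committee should hand the sample to who.
'who' is the object of the preposition 'to' (recipient of 'hand'). Wh-movement fronts it, leaving a gap right after 'to':
Rahul asked who the committee should hand the sample to ___.
'to' is word 10.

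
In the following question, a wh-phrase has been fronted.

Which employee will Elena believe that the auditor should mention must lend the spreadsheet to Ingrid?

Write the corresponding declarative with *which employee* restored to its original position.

Elena will believe that the auditor should mention which employee must lend the spreadsheet to Ingrid.

'which employee' is the subject of the clause embedded under 'mention'. Wh-movement fronts it, leaving a gap right after 'mention':
Which employee will Elena believe that the auditor should mention ___ must lend the spreadsheet to Ingrid?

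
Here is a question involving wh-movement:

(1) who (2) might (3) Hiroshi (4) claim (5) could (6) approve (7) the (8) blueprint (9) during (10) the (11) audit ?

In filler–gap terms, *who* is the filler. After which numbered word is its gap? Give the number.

4

Underlying clause: Hiroshi might claim who could approve the blueprint during the audit.
'who' functions as the subject of the clause embedded under 'claim'. Wh-movement fronts it, leaving a gap right after 'claim':
Who might Hiroshi claim ___ could approve the blueprint during the audit?
'claim' is word 4.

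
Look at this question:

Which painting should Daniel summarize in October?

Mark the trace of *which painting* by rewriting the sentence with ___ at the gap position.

Which painting should Daniel summarize ___ in October?

Pre-movement form: Daniel should summarize which painting in October.
The filler 'which painting' is interpreted as the direct object of 'summarize'. The gap is right after 'summarize'.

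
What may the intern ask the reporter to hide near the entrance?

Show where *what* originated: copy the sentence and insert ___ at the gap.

Pre-movement form: The intern may ask the reporter to hide what near the entrance.
'what' is the direct object of 'hide'. The gap is right after 'hide'.

What may the intern ask the reporter to hide ___ near the entrance?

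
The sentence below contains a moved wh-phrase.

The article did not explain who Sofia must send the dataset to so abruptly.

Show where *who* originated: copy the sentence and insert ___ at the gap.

The article did not explain who Sofia must send the dataset to ___ so abruptly.

Pre-movement form: Sofia must send the dataset to who so abruptly.
The filler 'who' is interpreted as the object of the preposition 'to' (recipient of 'send'). The gap is right after 'to'.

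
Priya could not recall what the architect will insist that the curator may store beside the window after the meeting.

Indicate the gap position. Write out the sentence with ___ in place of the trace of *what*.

Priya could not recall what the architect will insist that the curator may store ___ beside the window after the meeting.

Before movement: The architect will insist that the curator may store what beside the window after the meeting.
'what' functions as the direct object of 'store'. The gap is right after 'store'.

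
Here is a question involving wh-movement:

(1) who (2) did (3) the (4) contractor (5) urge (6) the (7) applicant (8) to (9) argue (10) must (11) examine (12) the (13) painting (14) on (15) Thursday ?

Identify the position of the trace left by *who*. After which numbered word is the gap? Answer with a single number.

9

Pre-movement form: The contractor did urge the applicant to argue who must examine the painting on Thursday.
'who' functions as the subject of the clause embedded under 'argue'. Fronting leaves a gap immediately after 'argue':
Who did the contractor urge the applicant to argue ___ must examine the painting on Thursday?
'argue' is word 9.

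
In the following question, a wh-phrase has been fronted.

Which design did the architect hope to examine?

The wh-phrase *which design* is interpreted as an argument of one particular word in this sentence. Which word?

examine

Pre-movement form: The architect did hope to examine which design.
The filler 'which design' is interpreted as the direct object of 'examine'. It moves to the left edge, and the trace sits right after 'examine':
Which design did the architect hope to examine ___?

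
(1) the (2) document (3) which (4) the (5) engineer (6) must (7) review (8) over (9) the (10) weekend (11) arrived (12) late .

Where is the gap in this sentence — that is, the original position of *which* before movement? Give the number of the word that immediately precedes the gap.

The filler 'which' is interpreted as the direct object of 'review'. Wh-movement fronts it, leaving a gap right after 'review':
The document which the engineer must review ___ over the weekend arrived late.
'review' is word 7.

7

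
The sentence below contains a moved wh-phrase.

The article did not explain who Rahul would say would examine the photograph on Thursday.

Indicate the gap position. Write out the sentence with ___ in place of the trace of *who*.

Underlying clause: Rahul would say who would examine the photograph on Thursday.
'who' is the subject of the clause embedded under 'say'. The gap is right after 'say'.

The article did not explain who Rahul would say ___ would examine the photograph on Thursday.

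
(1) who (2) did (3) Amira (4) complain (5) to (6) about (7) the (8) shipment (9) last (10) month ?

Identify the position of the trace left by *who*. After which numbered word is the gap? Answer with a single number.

5

Underlying clause: Amira did complain to who about the shipment last month.
The filler 'who' is interpreted as the object of the preposition 'to'. Wh-movement fronts it, leaving a gap right after 'to':
Who did Amira complain to ___ about the shipment last month?
'to' is word 5.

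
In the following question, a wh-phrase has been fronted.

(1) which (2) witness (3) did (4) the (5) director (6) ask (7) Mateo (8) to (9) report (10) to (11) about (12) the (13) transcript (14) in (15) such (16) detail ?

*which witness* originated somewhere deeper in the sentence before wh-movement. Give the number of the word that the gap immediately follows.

10

Pre-movement form: The director did ask Mateo to report to which witness about the transcript in such detail.
The filler 'which witness' is interpreted as the object of the preposition 'to'. Wh-movement fronts it, leaving a gap right after 'to':
Which witness did the director ask Mateo to report to ___ about the transcript in such detail?
'to' is word 10.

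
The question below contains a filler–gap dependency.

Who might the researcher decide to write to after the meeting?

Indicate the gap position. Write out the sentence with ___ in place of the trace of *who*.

Who might the researcher decide to write to ___ after the meeting?

In situ: The researcher might decide to write to who after the meeting.
'who' functions as the object of the preposition 'to'. The gap is right after 'to'.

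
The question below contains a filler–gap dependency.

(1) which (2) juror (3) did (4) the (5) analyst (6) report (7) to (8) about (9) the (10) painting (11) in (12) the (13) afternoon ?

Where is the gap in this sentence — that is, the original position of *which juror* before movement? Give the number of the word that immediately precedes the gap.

7

Pre-movement form: The analyst did report to which juror about the painting in the afternoon.
'which juror' is the object of the preposition 'to'. Wh-movement fronts it, leaving a gap right after 'to':
Which juror did the analyst report to ___ about the painting in the afternoon?
'to' is word 7.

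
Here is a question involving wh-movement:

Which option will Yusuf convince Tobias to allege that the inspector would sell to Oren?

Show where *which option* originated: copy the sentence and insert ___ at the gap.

Which option will Yusuf convince Tobias to allege that the inspector would sell ___ to Oren?

Underlying clause: Yusuf will convince Tobias to allege that the inspector would sell which option to Oren.
The filler 'which option' is interpreted as the direct object of 'sell'. The gap is right after 'sell'.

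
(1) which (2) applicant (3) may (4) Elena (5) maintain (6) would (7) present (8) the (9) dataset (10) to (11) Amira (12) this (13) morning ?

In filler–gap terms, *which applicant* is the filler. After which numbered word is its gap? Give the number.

Underlying clause: Elena may maintain which applicant would present the dataset to Amira this morning.
'which applicant' is the subject of the clause embedded under 'maintain'. Fronting leaves a gap immediately after 'maintain':
Which applicant may Elena maintain ___ would present the dataset to Amira this morning?
'maintain' is word 5.

5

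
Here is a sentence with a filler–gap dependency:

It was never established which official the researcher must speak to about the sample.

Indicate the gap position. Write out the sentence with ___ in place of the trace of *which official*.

Pre-movement form: The researcher must speak to which official about the sample.
The filler 'which official' is interpreted as the object of the preposition 'to'. The gap is right after 'to'.

It was never established which official the researcher must speak to ___ about the sample.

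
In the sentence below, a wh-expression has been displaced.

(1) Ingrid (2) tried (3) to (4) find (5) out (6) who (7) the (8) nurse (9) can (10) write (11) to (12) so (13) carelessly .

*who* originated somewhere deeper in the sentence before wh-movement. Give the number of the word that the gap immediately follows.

11

Before movement: The nurse can write to who so carelessly.
'who' functions as the object of the preposition 'to'. Fronting leaves a gap immediately after 'to':
Ingrid tried to find out who the nurse can write to ___ so carelessly.
'to' is word 11.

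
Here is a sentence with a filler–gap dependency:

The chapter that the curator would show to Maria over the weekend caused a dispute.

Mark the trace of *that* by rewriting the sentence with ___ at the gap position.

The chapter that the curator would show ___ to Maria over the weekend caused a dispute.

'that' functions as the direct object of 'show'. The gap is right after 'show'.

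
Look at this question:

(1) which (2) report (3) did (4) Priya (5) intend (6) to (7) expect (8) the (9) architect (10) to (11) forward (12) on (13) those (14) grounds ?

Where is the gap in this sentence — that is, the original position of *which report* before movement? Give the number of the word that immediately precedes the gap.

Underlying clause: Priya did intend to expect the architect to forward which report on those grounds.
'which report' functions as the direct object of 'forward'. Wh-movement fronts it, leaving a gap right after 'forward':
Which report did Priya intend to expect the architect to forward ___ on those grounds?
'forward' is word 11.

11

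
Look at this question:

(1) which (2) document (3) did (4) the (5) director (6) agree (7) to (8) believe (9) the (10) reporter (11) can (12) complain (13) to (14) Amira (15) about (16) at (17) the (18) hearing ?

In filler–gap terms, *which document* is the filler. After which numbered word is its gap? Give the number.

Before movement: The director did agree to believe the reporter can complain to Amira about which document at the hearing.
The filler 'which document' is interpreted as the object of the preposition 'about'. Fronting leaves a gap immediately after 'about':
Which document did the director agree to believe the reporter can complain to Amira about ___ at the hearing?
'about' is word 15.

15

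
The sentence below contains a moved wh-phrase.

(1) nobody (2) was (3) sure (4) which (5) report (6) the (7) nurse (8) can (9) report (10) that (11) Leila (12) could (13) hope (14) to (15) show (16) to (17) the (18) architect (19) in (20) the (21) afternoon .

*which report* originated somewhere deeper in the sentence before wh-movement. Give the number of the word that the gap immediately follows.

15

Pre-movement form: The nurse can report that Leila could hope to show which report to the architect in the afternoon.
'which report' is the direct object of 'show'. It moves to the left edge, and the trace sits right after 'show':
Nobody was sure which report the nurse can report that Leila could hope to show ___ to the architect in the afternoon.
'show' is word 15.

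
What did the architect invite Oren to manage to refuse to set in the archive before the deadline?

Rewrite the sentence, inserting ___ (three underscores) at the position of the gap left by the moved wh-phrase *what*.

What did the architect invite Oren to manage to refuse to set ___ in the archive before the deadline?

Before movement: The architect did invite Oren to manage to refuse to set what in the archive before the deadline.
The filler 'what' is interpreted as the direct object of 'set'. The gap is right after 'set'.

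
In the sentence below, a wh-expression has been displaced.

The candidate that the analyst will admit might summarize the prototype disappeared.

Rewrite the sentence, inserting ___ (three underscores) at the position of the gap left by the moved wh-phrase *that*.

'that' functions as the subject of the clause embedded under 'admit'. The gap is right after 'admit'.

The candidate that the analyst will admit ___ might summarize the prototype disappeared.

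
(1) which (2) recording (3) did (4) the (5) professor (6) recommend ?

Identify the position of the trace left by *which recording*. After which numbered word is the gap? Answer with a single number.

6

Before movement: The professor did recommend which recording.
'which recording' is the direct object of 'recommend'. It moves to the left edge, and the trace sits right after 'recommend':
Which recording did the professor recommend ___?
'recommend' is word 6.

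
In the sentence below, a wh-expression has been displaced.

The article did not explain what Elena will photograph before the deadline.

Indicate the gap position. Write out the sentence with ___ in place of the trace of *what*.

The article did not explain what Elena will photograph ___ before the deadline.

Underlying clause: Elena will photograph what before the deadline.
The filler 'what' is interpreted as the direct object of 'photograph'. The gap is right after 'photograph'.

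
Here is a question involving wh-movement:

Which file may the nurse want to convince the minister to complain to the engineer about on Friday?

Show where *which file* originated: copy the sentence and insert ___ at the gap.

Which file may the nurse want to convince the minister to complain to the engineer about ___ on Friday?

Underlying clause: The nurse may want to convince the minister to complain to the engineer about which file on Friday.
The filler 'which file' is interpreted as the object of the preposition 'about'. The gap is right after 'about'.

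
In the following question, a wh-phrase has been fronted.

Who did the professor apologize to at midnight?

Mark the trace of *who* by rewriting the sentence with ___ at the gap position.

Before movement: The professor did apologize to who at midnight.
'who' is the object of the preposition 'to'. The gap is right after 'to'.

Who did the professor apologize to ___ at midnight?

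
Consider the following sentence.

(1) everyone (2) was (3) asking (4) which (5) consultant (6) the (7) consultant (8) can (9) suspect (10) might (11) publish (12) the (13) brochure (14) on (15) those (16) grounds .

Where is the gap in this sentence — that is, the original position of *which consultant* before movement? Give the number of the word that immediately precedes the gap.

9

Before movement: The consultant can suspect which consultant might publish the brochure on those grounds.
'which consultant' is the subject of the clause embedded under 'suspect'. It moves to the left edge, and the trace sits right after 'suspect':
Everyone was asking which consultant the consultant can suspect ___ might publish the brochure on those grounds.
'suspect' is word 9.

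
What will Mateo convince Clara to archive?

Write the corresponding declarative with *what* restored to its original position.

Mateo will convince Clara to archive what.

'what' functions as the direct object of 'archive'. Wh-movement fronts it, leaving a gap right after 'archive':
What will Mateo convince Clara to archive ___?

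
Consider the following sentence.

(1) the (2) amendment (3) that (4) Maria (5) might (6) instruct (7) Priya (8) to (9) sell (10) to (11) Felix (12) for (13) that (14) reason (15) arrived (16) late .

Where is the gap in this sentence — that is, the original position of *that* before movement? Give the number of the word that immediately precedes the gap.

'that' functions as the direct object of 'sell'. Fronting leaves a gap immediately after 'sell':
The amendment that Maria might instruct Priya to sell ___ to Felix for that reason arrived late.
'sell' is word 9.

9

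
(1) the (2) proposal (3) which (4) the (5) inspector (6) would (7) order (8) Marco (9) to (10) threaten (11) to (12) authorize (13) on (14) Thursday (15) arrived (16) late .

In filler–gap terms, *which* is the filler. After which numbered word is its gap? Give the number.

'which' is the direct object of 'authorize'. Wh-movement fronts it, leaving a gap right after 'authorize':
The proposal which the inspector would order Marco to threaten to authorize ___ on Thursday arrived late.
'authorize' is word 12.

12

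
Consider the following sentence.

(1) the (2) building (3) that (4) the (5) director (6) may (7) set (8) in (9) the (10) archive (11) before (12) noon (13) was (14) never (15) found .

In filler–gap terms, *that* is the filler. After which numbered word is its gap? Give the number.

'that' functions as the direct object of 'set'. Wh-movement fronts it, leaving a gap right after 'set':
The building that the director may set ___ in the archive before noon was never found.
'set' is word 7.

7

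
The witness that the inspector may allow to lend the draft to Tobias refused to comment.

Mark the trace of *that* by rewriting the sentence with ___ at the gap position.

'that' is the direct object of 'allow'. The gap is right after 'allow'.

The witness that the inspector may allow ___ to lend the draft to Tobias refused to comment.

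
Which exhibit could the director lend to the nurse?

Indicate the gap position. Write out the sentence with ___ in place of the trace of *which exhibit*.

Which exhibit could the director lend ___ to the nurse?

Underlying clause: The director could lend which exhibit to the nurse.
The filler 'which exhibit' is interpreted as the direct object of 'lend'. The gap is right after 'lend'.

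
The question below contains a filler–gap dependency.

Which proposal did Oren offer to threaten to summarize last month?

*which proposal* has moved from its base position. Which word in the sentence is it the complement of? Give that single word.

summarize

In situ: Oren did offer to threaten to summarize which proposal last month.
The filler 'which proposal' is interpreted as the direct object of 'summarize'. It moves to the left edge, and the trace sits right after 'summarize':
Which proposal did Oren offer to threaten to summarize ___ last month?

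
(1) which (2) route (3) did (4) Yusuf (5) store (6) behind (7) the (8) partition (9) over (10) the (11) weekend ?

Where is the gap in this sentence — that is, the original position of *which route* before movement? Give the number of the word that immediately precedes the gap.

5

Before movement: Yusuf did store which route behind the partition over the weekend.
'which route' is the direct object of 'store'. It moves to the left edge, and the trace sits right after 'store':
Which route did Yusuf store ___ behind the partition over the weekend?
'store' is word 5.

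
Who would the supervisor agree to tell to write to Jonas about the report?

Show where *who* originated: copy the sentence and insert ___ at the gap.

Who would the supervisor agree to tell ___ to write to Jonas about the report?

Before movement: The supervisor would agree to tell who to write to Jonas about the report.
'who' functions as the direct object of 'tell'. The gap is right after 'tell'.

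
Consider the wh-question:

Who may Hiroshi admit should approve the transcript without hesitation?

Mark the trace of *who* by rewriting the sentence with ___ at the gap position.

Who may Hiroshi admit ___ should approve the transcript without hesitation?

Before movement: Hiroshi may admit who should approve the transcript without hesitation.
'who' is the subject of the clause embedded under 'admit'. The gap is right after 'admit'.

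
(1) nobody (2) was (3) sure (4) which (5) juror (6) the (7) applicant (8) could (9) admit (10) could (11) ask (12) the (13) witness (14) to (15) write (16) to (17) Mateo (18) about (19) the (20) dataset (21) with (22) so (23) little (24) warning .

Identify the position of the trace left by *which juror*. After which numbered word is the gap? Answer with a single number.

9

Underlying clause: The applicant could admit which juror could ask the witness to write to Mateo about the dataset with so little warning.
'which juror' functions as the subject of the clause embedded under 'admit'. Wh-movement fronts it, leaving a gap right after 'admit':
Nobody was sure which juror the applicant could admit ___ could ask the witness to write to Mateo about the dataset with so little warning.
'admit' is word 9.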